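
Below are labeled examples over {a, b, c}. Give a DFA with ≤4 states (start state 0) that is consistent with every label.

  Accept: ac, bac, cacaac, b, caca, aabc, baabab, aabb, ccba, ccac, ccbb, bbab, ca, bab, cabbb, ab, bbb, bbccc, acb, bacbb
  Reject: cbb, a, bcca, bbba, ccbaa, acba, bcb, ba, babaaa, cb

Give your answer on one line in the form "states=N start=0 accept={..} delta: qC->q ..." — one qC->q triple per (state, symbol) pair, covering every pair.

states=4 start=0 accept={0,2} delta: 0a->1 0b->0 0c->2 1a->0 1b->0 1c->0 2a->0 2b->3 2c->3 3a->1 3b->1 3c->0

State merging on the prefix tree: take the shortest (then alphabetical) example prefix whose next move is undefined and point that move at state 0, else 1, else 2, ...; a target is out if some Accept/Reject pair would then sit in one state with the same input left (inseparable). If every existing state is out, open a new one.
a: 0a undefined. 0a->0: no, acb/cb meet in 0 with "cb" left. Open state 1: 0a->1.
b: 0b undefined. 0b->0: ok.
c: 0c undefined. 0c->0: no, b/cbb meet in 0. 0c->1: no, ccba/acba meet in 1 with "cba" left. Open state 2: 0c->2.
aa: 1a undefined. 1a->0: ok.
ab: 1b undefined. 1b->0: ok.
ac: 1c undefined. 1c->0: ok.
ca: 2a undefined. 2a->0: ok.
cb: 2b undefined. 2b->0: no, ac/cbb meet in 0. 2b->1: no, ac/cbb meet in 0. 2b->2: no, aabc/cbb meet in 2. Open state 3: 2b->3.
cc: 2c undefined. 2c->0: no, ac/ccbaa meet in 0. 2c->1: no, ac/bcca meet in 0. 2c->2: no, ac/bcca meet in 0. 2c->3: ok.
cbb: 3b undefined. 3b->0: no, ac/cbb meet in 0. 3b->1: ok.
cca: 3a undefined. 3a->0: no, ac/bcca meet in 0. 3a->1: ok.
bbccc: 3c undefined. 3c->0: ok.
All examples now run through 4 states with every (state, symbol) defined. Accept strings end in {0,2}, Reject strings end in {1,3}; accept={0,2}.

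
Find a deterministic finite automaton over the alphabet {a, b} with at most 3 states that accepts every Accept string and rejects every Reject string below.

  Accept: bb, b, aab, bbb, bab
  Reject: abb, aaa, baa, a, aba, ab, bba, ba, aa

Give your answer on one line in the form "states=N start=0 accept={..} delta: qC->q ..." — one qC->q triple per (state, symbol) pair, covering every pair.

states=3 start=0 accept={2} delta: 0a->1 0b->2 1a->0 1b->1 2a->0 2b->2

State merging on the prefix tree: take the shortest (then alphabetical) example prefix whose next move is undefined and point that move at state 0, else 1, else 2, ...; a target is out if some Accept/Reject pair would then sit in one state with the same input left (inseparable). If every existing state is out, open a new one.
a: 0a undefined. 0a->0: no, bb/abb meet in 0 with "bb" left. Open state 1: 0a->1.
b: 0b undefined. 0b->0: no, bab/ab meet in 1 with "b" left. 0b->1: no, bb/ab meet in 1 with "b" left. Open state 2: 0b->2.
aa: 1a undefined. 1a->0: ok.
ab: 1b undefined. 1b->0: no, b/abb meet in 2. 1b->1: ok.
ba: 2a undefined. 2a->0: ok.
bb: 2b undefined. 2b->0: no, bb/aba meet in 0. 2b->1: no, bb/abb meet in 1. 2b->2: ok.
All examples now run through 3 states with every (state, symbol) defined. Accept strings end in {2}, Reject strings end in {0,1}; accept={2}.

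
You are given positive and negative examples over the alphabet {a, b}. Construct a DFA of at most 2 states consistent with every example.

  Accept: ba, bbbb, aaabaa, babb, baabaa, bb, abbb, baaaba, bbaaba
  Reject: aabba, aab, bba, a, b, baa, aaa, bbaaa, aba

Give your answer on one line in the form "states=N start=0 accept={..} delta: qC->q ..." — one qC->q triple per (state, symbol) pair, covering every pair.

states=2 start=0 accept={0} delta: 0a->1 0b->1 1a->0 1b->0

Fold the examples into a partial DFA from state 0: repeatedly fix the first undefined (state, symbol) met by the shortest-then-alphabetical prefix, trying targets in increasing order and rejecting any under which an Accept and a Reject string meet in one state with the same remainder; add a state when all current targets are rejected. Accepting states are where Accept strings end.
a: 0a undefined. 0a->0: no, ba/aba meet in 0 with "ba" left. Open state 1: 0a->1.
b: 0b undefined. 0b->0: no, ba/bba meet in 1. 0b->1: ok.
aa: 1a undefined. 1a->0: ok.
ab: 1b undefined. 1b->0: ok.
All examples now run through 2 states with every (state, symbol) defined. Accept strings end in {0}, Reject strings end in {1}; accept={0}.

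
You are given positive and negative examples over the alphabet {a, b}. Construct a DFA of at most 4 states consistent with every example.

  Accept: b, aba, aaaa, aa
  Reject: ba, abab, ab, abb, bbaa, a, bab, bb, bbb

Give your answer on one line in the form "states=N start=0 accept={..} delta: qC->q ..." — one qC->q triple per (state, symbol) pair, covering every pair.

State merging on the prefix tree: take the shortest (then alphabetical) example prefix whose next move is undefined and point that move at state 0, else 1, else 2, ...; a target is out if some Accept/Reject pair would then sit in one state with the same input left (inseparable). If every existing state is out, open a new one.
a: 0a undefined. 0a->0: no, b/ab meet in 0 with "b" left. Open state 1: 0a->1.
b: 0b undefined. 0b->0: no, b/bb meet in 0. 0b->1: no, b/a meet in 1. Open state 2: 0b->2.
aa: 1a undefined. 1a->0: ok.
ab: 1b undefined. 1b->0: no, b/abb meet in 2. 1b->1: no, b/abab meet in 2. 1b->2: no, b/ab meet in 2. Open state 3: 1b->3.
ba: 2a undefined. 2a->0: no, b/bab meet in 2. 2a->1: ok.
bb: 2b undefined. 2b->0: no, b/bbb meet in 2. 2b->1: ok.
aba: 3a undefined. 3a->0: no, b/abab meet in 2. 3a->1: no, aba/ba meet in 1. 3a->2: ok.
abb: 3b undefined. 3b->0: no, aaaa/abb meet in 0. 3b->1: ok.
All examples now run through 4 states with every (state, symbol) defined. Accept strings end in {0,2}, Reject strings end in {1,3}; accept={0,2}.

states=4 start=0 accept={0,2} delta: 0a->1 0b->2 1a->0 1b->3 2a->1 2b->1 3a->2 3b->1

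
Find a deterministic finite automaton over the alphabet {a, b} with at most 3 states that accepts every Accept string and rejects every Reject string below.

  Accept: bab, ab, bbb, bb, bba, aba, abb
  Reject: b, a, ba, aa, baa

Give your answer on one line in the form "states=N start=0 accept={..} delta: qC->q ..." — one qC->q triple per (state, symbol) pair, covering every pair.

Grow the machine one transition at a time. Run the examples from 0; the earliest place one falls off (shortest prefix, ties alphabetical) gets sent to the lowest-numbered state that keeps every Accept/Reject pair distinguishable — a pair clashes when both reach the same state with identical unread suffix — and to a fresh state only if none does.
a: 0a undefined. 0a->0: no, ab/b meet in 0 with "b" left. Open state 1: 0a->1.
b: 0b undefined. 0b->0: no, bbb/b meet in 0. 0b->1: ok.
aa: 1a undefined. 1a->0: no, bab/b meet in 1. 1a->1: ok.
ab: 1b undefined. 1b->0: no, bbb/b meet in 1. 1b->1: no, bab/b meet in 1. Open state 2: 1b->2.
aba: 2a undefined. 2a->0: ok.
abb: 2b undefined. 2b->0: ok.
All examples now run through 3 states with every (state, symbol) defined. Accept strings end in {0,2}, Reject strings end in {1}; accept={0,2}.

states=3 start=0 accept={0,2} delta: 0a->1 0b->1 1a->1 1b->2 2a->0 2b->0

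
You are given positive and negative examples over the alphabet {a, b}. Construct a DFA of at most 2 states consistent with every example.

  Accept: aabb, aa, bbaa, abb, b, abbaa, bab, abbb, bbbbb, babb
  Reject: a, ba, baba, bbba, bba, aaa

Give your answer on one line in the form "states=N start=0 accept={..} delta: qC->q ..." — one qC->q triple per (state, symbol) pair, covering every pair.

states=2 start=0 accept={0} delta: 0a->1 0b->0 1a->0 1b->0

State merging on the prefix tree: take the shortest (then alphabetical) example prefix whose next move is undefined and point that move at state 0, else 1, else 2, ...; a target is out if some Accept/Reject pair would then sit in one state with the same input left (inseparable). If every existing state is out, open a new one.
a: 0a undefined. 0a->0: no, aa/a meet in 0. Open state 1: 0a->1.
b: 0b undefined. 0b->0: ok.
aa: 1a undefined. 1a->0: ok.
ab: 1b undefined. 1b->0: ok.
All examples now run through 2 states with every (state, symbol) defined. Accept strings end in {0}, Reject strings end in {1}; accept={0}.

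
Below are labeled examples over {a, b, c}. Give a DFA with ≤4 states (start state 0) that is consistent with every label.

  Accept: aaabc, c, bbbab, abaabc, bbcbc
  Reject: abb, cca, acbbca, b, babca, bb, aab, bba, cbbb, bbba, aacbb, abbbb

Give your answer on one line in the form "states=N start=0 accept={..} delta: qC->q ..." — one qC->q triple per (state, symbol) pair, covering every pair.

states=4 start=0 accept={2} delta: 0a->0 0b->1 0c->2 1a->0 1b->3 1c->2 2a->3 2b->0 2c->0 3a->0 3b->2 3c->0

Grow the machine one transition at a time. Run the examples from 0; the earliest place one falls off (shortest prefix, ties alphabetical) gets sent to the lowest-numbered state that keeps every Accept/Reject pair distinguishable — a pair clashes when both reach the same state with identical unread suffix — and to a fresh state only if none does.
a: 0a undefined. 0a->0: ok.
b: 0b undefined. 0b->0: no, bbbab/abb meet in 0. Open state 1: 0b->1.
c: 0c undefined. 0c->0: no, c/cca meet in 0. 0c->1: no, c/b meet in 1. Open state 2: 0c->2.
ba: 1a undefined. 1a->0: ok.
bb: 1b undefined. 1b->0: no, bbbab/b meet in 1. 1b->1: no, bbbab/abb meet in 1. 1b->2: no, c/abb meet in 2. Open state 3: 1b->3.
cb: 2b undefined. 2b->0: ok.
cc: 2c undefined. 2c->0: ok.
bba: 3a undefined. 3a->0: ok.
bbb: 3b undefined. 3b->0: no, bbbab/b meet in 1. 3b->1: no, bbbab/b meet in 1. 3b->2: ok.
bbc: 3c undefined. 3c->0: ok.
babc: 1c undefined. 1c->0: no, aaabc/cca meet in 0. 1c->1: no, aaabc/b meet in 1. 1c->2: ok.
bbba: 2a undefined. 2a->0: no, bbbab/b meet in 1. 2a->1: no, bbbab/abb meet in 3. 2a->2: no, aaabc/acbbca meet in 2. 2a->3: ok.
All examples now run through 4 states with every (state, symbol) defined. Accept strings end in {2}, Reject strings end in {0,1,3}; accept={2}.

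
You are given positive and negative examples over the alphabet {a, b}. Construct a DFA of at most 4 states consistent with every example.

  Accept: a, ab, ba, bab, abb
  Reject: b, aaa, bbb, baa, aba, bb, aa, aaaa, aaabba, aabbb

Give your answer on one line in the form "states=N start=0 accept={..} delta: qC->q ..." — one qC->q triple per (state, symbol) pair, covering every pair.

State merging on the prefix tree: take the shortest (then alphabetical) example prefix whose next move is undefined and point that move at state 0, else 1, else 2, ...; a target is out if some Accept/Reject pair would then sit in one state with the same input left (inseparable). If every existing state is out, open a new one.
a: 0a undefined. 0a->0: no, a/aaa meet in 0. Open state 1: 0a->1.
b: 0b undefined. 0b->0: ok.
aa: 1a undefined. 1a->0: no, a/aaa meet in 1. 1a->1: no, a/aaa meet in 1. Open state 2: 1a->2.
ab: 1b undefined. 1b->0: no, a/aba meet in 1. 1b->1: ok.
aaa: 2a undefined. 2a->0: no, a/aaaa meet in 1. 2a->1: no, a/aaa meet in 1. 2a->2: ok.
aab: 2b undefined. 2b->0: no, a/aaabba meet in 1. 2b->1: no, a/aabbb meet in 1. 2b->2: ok.
All examples now run through 3 states with every (state, symbol) defined. Accept strings end in {1}, Reject strings end in {0,2}; accept={1}.

states=3 start=0 accept={1} delta: 0a->1 0b->0 1a->2 1b->1 2a->2 2b->2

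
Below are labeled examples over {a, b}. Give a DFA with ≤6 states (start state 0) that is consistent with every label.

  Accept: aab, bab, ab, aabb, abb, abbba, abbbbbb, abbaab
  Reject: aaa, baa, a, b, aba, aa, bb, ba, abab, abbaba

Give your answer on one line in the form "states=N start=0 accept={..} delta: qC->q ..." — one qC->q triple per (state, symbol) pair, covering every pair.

states=5 start=0 accept={2,3} delta: 0a->1 0b->0 1a->1 1b->2 2a->0 2b->3 3a->0 3b->4 4a->2 4b->1

Grow the machine one transition at a time. Run the examples from 0; the earliest place one falls off (shortest prefix, ties alphabetical) gets sent to the lowest-numbered state that keeps every Accept/Reject pair distinguishable — a pair clashes when both reach the same state with identical unread suffix — and to a fresh state only if none does.
a: 0a undefined. 0a->0: no, aab/b meet in 0 with "b" left. Open state 1: 0a->1.
b: 0b undefined. 0b->0: ok.
aa: 1a undefined. 1a->0: no, aab/baa meet in 0. 1a->1: ok.
ab: 1b undefined. 1b->0: no, aab/b meet in 0. 1b->1: no, aab/aaa meet in 1. Open state 2: 1b->2.
aba: 2a undefined. 2a->0: ok.
abb: 2b undefined. 2b->0: no, aabb/b meet in 0. 2b->1: no, aabb/aaa meet in 1. 2b->2: no, abbba/b meet in 0. Open state 3: 2b->3.
abba: 3a undefined. 3a->0: ok.
abbb: 3b undefined. 3b->0: no, abbba/aaa meet in 1. 3b->1: no, abbba/aaa meet in 1. 3b->2: no, abbba/b meet in 0. 3b->3: no, abbba/b meet in 0. Open state 4: 3b->4.
abbba: 4a undefined. 4a->0: no, abbba/b meet in 0. 4a->1: no, abbba/aaa meet in 1. 4a->2: ok.
abbbb: 4b undefined. 4b->0: no, abbbbbb/b meet in 0. 4b->1: ok.
All examples now run through 5 states with every (state, symbol) defined. Accept strings end in {2,3}, Reject strings end in {0,1}; accept={2,3}.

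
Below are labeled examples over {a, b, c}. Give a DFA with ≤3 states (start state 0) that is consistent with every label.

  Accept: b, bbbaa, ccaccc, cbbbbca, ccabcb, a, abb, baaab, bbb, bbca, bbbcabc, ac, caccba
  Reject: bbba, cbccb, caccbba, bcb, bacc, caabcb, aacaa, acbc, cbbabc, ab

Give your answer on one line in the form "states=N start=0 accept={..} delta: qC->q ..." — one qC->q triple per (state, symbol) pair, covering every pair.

Fold the examples into a partial DFA from state 0: repeatedly fix the first undefined (state, symbol) met by the shortest-then-alphabetical prefix, trying targets in increasing order and rejecting any under which an Accept and a Reject string meet in one state with the same remainder; add a state when all current targets are rejected. Accepting states are where Accept strings end.
a: 0a undefined. 0a->0: no, b/ab meet in 0 with "b" left. Open state 1: 0a->1.
b: 0b undefined. 0b->0: no, a/bbba meet in 1. 0b->1: ok.
c: 0c undefined. 0c->0: ok.
aa: 1a undefined. 1a->0: ok.
ab: 1b undefined. 1b->0: ok.
ac: 1c undefined. 1c->0: no, b/cbccb meet in 1. 1c->1: ok.
All examples now run through 2 states with every (state, symbol) defined. Accept strings end in {1}, Reject strings end in {0}; accept={1}.

states=2 start=0 accept={1} delta: 0a->1 0b->1 0c->0 1a->0 1b->0 1c->1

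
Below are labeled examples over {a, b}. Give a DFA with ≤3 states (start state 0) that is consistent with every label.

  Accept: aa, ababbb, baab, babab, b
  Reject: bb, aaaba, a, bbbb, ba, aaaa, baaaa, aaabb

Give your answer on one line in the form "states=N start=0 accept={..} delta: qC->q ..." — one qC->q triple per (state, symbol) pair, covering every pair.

Fold the examples into a partial DFA from state 0: repeatedly fix the first undefined (state, symbol) met by the shortest-then-alphabetical prefix, trying targets in increasing order and rejecting any under which an Accept and a Reject string meet in one state with the same remainder; add a state when all current targets are rejected. Accepting states are where Accept strings end.
a: 0a undefined. 0a->0: no, aa/a meet in 0. Open state 1: 0a->1.
b: 0b undefined. 0b->0: no, b/bb meet in 0. 0b->1: no, aa/ba meet in 1 with "a" left. Open state 2: 0b->2.
aa: 1a undefined. 1a->0: no, aa/aaaa meet in 0. 1a->1: no, aa/a meet in 1. 1a->2: ok.
ab: 1b undefined. 1b->0: no, ababbb/bb meet in 2 with "b" left. 1b->1: no, ababbb/bbbb meet in 2 with "bbb" left. 1b->2: ok.
ba: 2a undefined. 2a->0: ok.
bb: 2b undefined. 2b->0: ok.
All examples now run through 3 states with every (state, symbol) defined. Accept strings end in {2}, Reject strings end in {0,1}; accept={2}.

states=3 start=0 accept={2} delta: 0a->1 0b->2 1a->2 1b->2 2a->0 2b->0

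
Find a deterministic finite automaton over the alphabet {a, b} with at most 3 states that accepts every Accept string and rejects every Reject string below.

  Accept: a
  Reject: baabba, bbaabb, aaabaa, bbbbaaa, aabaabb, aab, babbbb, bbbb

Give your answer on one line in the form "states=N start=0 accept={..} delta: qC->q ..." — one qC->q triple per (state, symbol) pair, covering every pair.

states=2 start=0 accept={0} delta: 0a->0 0b->1 1a->1 1b->1

State merging on the prefix tree: take the shortest (then alphabetical) example prefix whose next move is undefined and point that move at state 0, else 1, else 2, ...; a target is out if some Accept/Reject pair would then sit in one state with the same input left (inseparable). If every existing state is out, open a new one.
a: 0a undefined. 0a->0: ok.
b: 0b undefined. 0b->0: no, a/baabba meet in 0. Open state 1: 0b->1.
ba: 1a undefined. 1a->0: no, a/aaabaa meet in 0. 1a->1: ok.
bb: 1b undefined. 1b->0: no, a/bbaabb meet in 0. 1b->1: ok.
All examples now run through 2 states with every (state, symbol) defined. Accept strings end in {0}, Reject strings end in {1}; accept={0}.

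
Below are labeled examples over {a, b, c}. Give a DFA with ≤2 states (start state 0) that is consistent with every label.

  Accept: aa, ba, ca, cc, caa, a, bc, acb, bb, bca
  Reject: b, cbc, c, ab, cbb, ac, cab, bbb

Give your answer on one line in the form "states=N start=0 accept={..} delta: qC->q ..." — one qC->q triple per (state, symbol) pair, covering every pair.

Grow the machine one transition at a time. Run the examples from 0; the earliest place one falls off (shortest prefix, ties alphabetical) gets sent to the lowest-numbered state that keeps every Accept/Reject pair distinguishable — a pair clashes when both reach the same state with identical unread suffix — and to a fresh state only if none does.
a: 0a undefined. 0a->0: ok.
b: 0b undefined. 0b->0: no, aa/b meet in 0. Open state 1: 0b->1.
c: 0c undefined. 0c->0: no, aa/c meet in 0. 0c->1: ok.
ba: 1a undefined. 1a->0: ok.
bb: 1b undefined. 1b->0: ok.
bc: 1c undefined. 1c->0: ok.
All examples now run through 2 states with every (state, symbol) defined. Accept strings end in {0}, Reject strings end in {1}; accept={0}.

states=2 start=0 accept={0} delta: 0a->0 0b->1 0c->1 1a->0 1b->0 1c->0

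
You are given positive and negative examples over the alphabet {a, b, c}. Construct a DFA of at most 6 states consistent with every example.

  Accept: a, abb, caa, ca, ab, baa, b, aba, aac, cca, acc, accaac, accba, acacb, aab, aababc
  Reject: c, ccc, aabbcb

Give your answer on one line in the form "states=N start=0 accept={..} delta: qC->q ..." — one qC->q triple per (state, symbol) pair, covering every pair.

Grow the machine one transition at a time. Run the examples from 0; the earliest place one falls off (shortest prefix, ties alphabetical) gets sent to the lowest-numbered state that keeps every Accept/Reject pair distinguishable — a pair clashes when both reach the same state with identical unread suffix — and to a fresh state only if none does.
a: 0a undefined. 0a->0: no, aac/c meet in 0 with "c" left. Open state 1: 0a->1.
b: 0b undefined. 0b->0: ok.
c: 0c undefined. 0c->0: no, b/c meet in 0. 0c->1: no, a/c meet in 1. Open state 2: 0c->2.
aa: 1a undefined. 1a->0: no, aac/c meet in 2. 1a->1: ok.
ab: 1b undefined. 1b->0: no, aababc/c meet in 2. 1b->1: ok.
ac: 1c undefined. 1c->0: no, b/aabbcb meet in 0. 1c->1: no, a/aabbcb meet in 1. 1c->2: no, aac/c meet in 2. Open state 3: 1c->3.
ca: 2a undefined. 2a->0: ok.
cc: 2c undefined. 2c->0: ok.
aca: 3a undefined. 3a->0: ok.
acc: 3c undefined. 3c->0: ok.
acacb: 2b undefined. 2b->0: ok.
aabbcb: 3b undefined. 3b->0: no, ca/aabbcb meet in 0. 3b->1: no, a/aabbcb meet in 1. 3b->2: ok.
All examples now run through 4 states with every (state, symbol) defined. Accept strings end in {0,1,3}, Reject strings end in {2}; accept={0,1,3}.

states=4 start=0 accept={0,1,3} delta: 0a->1 0b->0 0c->2 1a->1 1b->1 1c->3 2a->0 2b->0 2c->0 3a->0 3b->2 3c->0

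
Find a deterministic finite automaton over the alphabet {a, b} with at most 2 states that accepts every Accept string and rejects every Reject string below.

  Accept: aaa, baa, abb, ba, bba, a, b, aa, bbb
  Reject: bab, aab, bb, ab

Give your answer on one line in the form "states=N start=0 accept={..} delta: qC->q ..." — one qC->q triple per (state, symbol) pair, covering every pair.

states=2 start=0 accept={1} delta: 0a->1 0b->1 1a->1 1b->0

Grow the machine one transition at a time. Run the examples from 0; the earliest place one falls off (shortest prefix, ties alphabetical) gets sent to the lowest-numbered state that keeps every Accept/Reject pair distinguishable — a pair clashes when both reach the same state with identical unread suffix — and to a fresh state only if none does.
a: 0a undefined. 0a->0: no, abb/bb meet in 0 with "bb" left. Open state 1: 0a->1.
b: 0b undefined. 0b->0: no, b/bb meet in 0. 0b->1: ok.
aa: 1a undefined. 1a->0: no, aaa/bab meet in 1. 1a->1: ok.
ab: 1b undefined. 1b->0: ok.
All examples now run through 2 states with every (state, symbol) defined. Accept strings end in {1}, Reject strings end in {0}; accept={1}.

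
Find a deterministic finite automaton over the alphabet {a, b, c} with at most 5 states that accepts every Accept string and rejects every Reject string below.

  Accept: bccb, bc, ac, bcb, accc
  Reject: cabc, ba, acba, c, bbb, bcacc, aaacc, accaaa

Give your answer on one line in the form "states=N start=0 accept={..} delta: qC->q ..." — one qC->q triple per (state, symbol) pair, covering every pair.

Fold the examples into a partial DFA from state 0: repeatedly fix the first undefined (state, symbol) met by the shortest-then-alphabetical prefix, trying targets in increasing order and rejecting any under which an Accept and a Reject string meet in one state with the same remainder; add a state when all current targets are rejected. Accepting states are where Accept strings end.
a: 0a undefined. 0a->0: no, ac/c meet in 0 with "c" left. Open state 1: 0a->1.
b: 0b undefined. 0b->0: no, bc/c meet in 0 with "c" left. 0b->1: ok.
c: 0c undefined. 0c->0: ok.
aa: 1a undefined. 1a->0: ok.
ac: 1c undefined. 1c->0: no, bccb/accaaa meet in 1. 1c->1: no, bc/aaacc meet in 1. Open state 2: 1c->2.
bb: 1b undefined. 1b->0: ok.
acb: 2b undefined. 2b->0: no, bcb/cabc meet in 0. 2b->1: no, bcb/bbb meet in 1. 2b->2: ok.
acc: 2c undefined. 2c->0: no, bccb/bbb meet in 1. 2c->1: no, bccb/cabc meet in 0. 2c->2: no, bccb/aaacc meet in 2. Open state 3: 2c->3.
bca: 2a undefined. 2a->0: ok.
acca: 3a undefined. 3a->0: ok.
accc: 3c undefined. 3c->0: no, accc/cabc meet in 0. 3c->1: no, accc/bbb meet in 1. 3c->2: ok.
bccb: 3b undefined. 3b->0: no, bccb/cabc meet in 0. 3b->1: no, bccb/bbb meet in 1. 3b->2: ok.
All examples now run through 4 states with every (state, symbol) defined. Accept strings end in {2}, Reject strings end in {0,1,3}; accept={2}.

states=4 start=0 accept={2} delta: 0a->1 0b->1 0c->0 1a->0 1b->0 1c->2 2a->0 2b->2 2c->3 3a->0 3b->2 3c->2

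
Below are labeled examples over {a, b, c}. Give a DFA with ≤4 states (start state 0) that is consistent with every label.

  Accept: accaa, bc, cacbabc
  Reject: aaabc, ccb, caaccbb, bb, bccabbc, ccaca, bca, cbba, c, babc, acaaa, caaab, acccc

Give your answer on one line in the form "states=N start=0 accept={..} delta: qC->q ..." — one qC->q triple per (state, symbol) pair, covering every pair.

states=4 start=0 accept={2,3} delta: 0a->1 0b->1 0c->0 1a->1 1b->0 1c->2 2a->0 2b->2 2c->3 3a->3 3b->1 3c->0

Fold the examples into a partial DFA from state 0: repeatedly fix the first undefined (state, symbol) met by the shortest-then-alphabetical prefix, trying targets in increasing order and rejecting any under which an Accept and a Reject string meet in one state with the same remainder; add a state when all current targets are rejected. Accepting states are where Accept strings end.
a: 0a undefined. 0a->0: no, bc/aaabc meet in 0 with "bc" left. Open state 1: 0a->1.
b: 0b undefined. 0b->0: no, bc/c meet in 0 with "c" left. 0b->1: ok.
c: 0c undefined. 0c->0: ok.
aa: 1a undefined. 1a->0: no, bc/babc meet in 1 with "c" left. 1a->1: ok.
ac: 1c undefined. 1c->0: no, accaa/ccb meet in 1. 1c->1: no, accaa/ccb meet in 1. Open state 2: 1c->2.
bb: 1b undefined. 1b->0: ok.
aca: 2a undefined. 2a->0: ok.
acc: 2c undefined. 2c->0: no, accaa/ccb meet in 1. 2c->1: no, accaa/ccb meet in 1. 2c->2: no, accaa/ccb meet in 1. Open state 3: 2c->3.
acca: 3a undefined. 3a->0: no, accaa/ccb meet in 1. 3a->1: no, accaa/ccb meet in 1. 3a->2: no, accaa/aaabc meet in 0. 3a->3: ok.
accc: 3c undefined. 3c->0: ok.
cacb: 2b undefined. 2b->0: no, cacbabc/aaabc meet in 0. 2b->1: no, cacbabc/aaabc meet in 0. 2b->2: ok.
bccab: 3b undefined. 3b->0: no, bc/bccabbc meet in 2. 3b->1: ok.
All examples now run through 4 states with every (state, symbol) defined. Accept strings end in {2,3}, Reject strings end in {0,1}; accept={2,3}.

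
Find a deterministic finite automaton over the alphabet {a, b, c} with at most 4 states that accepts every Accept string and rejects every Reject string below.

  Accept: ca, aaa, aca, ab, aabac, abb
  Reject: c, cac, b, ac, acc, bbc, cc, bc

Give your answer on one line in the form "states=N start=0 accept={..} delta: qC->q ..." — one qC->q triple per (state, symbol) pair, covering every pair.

states=3 start=0 accept={1,2} delta: 0a->1 0b->0 0c->0 1a->1 1b->2 1c->0 2a->2 2b->1 2c->1

Fold the examples into a partial DFA from state 0: repeatedly fix the first undefined (state, symbol) met by the shortest-then-alphabetical prefix, trying targets in increasing order and rejecting any under which an Accept and a Reject string meet in one state with the same remainder; add a state when all current targets are rejected. Accepting states are where Accept strings end.
a: 0a undefined. 0a->0: no, ab/b meet in 0 with "b" left. Open state 1: 0a->1.
b: 0b undefined. 0b->0: ok.
c: 0c undefined. 0c->0: ok.
aa: 1a undefined. 1a->0: no, aabac/cac meet in 1 with "c" left. 1a->1: ok.
ab: 1b undefined. 1b->0: no, ab/c meet in 0. 1b->1: no, aabac/cac meet in 1 with "c" left. Open state 2: 1b->2.
ac: 1c undefined. 1c->0: ok.
abb: 2b undefined. 2b->0: no, abb/c meet in 0. 2b->1: ok.
aaba: 2a undefined. 2a->0: no, aabac/c meet in 0. 2a->1: no, aabac/c meet in 0. 2a->2: ok.
aabac: 2c undefined. 2c->0: no, aabac/c meet in 0. 2c->1: ok.
All examples now run through 3 states with every (state, symbol) defined. Accept strings end in {1,2}, Reject strings end in {0}; accept={1,2}.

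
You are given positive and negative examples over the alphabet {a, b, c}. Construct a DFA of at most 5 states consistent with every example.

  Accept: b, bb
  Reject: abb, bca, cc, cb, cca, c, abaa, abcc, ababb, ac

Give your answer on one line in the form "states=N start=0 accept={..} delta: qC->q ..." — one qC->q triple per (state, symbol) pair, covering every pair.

states=2 start=0 accept={0} delta: 0a->1 0b->0 0c->1 1a->1 1b->1 1c->1

State merging on the prefix tree: take the shortest (then alphabetical) example prefix whose next move is undefined and point that move at state 0, else 1, else 2, ...; a target is out if some Accept/Reject pair would then sit in one state with the same input left (inseparable). If every existing state is out, open a new one.
a: 0a undefined. 0a->0: no, bb/abb meet in 0 with "bb" left. Open state 1: 0a->1.
b: 0b undefined. 0b->0: ok.
c: 0c undefined. 0c->0: no, b/cc meet in 0. 0c->1: ok.
ab: 1b undefined. 1b->0: no, b/abb meet in 0. 1b->1: ok.
ac: 1c undefined. 1c->0: no, b/cc meet in 0. 1c->1: ok.
aba: 1a undefined. 1a->0: no, b/bca meet in 0. 1a->1: ok.
All examples now run through 2 states with every (state, symbol) defined. Accept strings end in {0}, Reject strings end in {1}; accept={0}.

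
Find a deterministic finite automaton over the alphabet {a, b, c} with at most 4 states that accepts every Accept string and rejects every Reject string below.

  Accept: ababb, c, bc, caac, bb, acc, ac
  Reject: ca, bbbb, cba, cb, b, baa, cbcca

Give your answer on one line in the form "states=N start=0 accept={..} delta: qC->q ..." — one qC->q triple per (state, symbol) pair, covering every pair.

Fold the examples into a partial DFA from state 0: repeatedly fix the first undefined (state, symbol) met by the shortest-then-alphabetical prefix, trying targets in increasing order and rejecting any under which an Accept and a Reject string meet in one state with the same remainder; add a state when all current targets are rejected. Accepting states are where Accept strings end.
a: 0a undefined. 0a->0: ok.
b: 0b undefined. 0b->0: no, ababb/bbbb meet in 0. Open state 1: 0b->1.
c: 0c undefined. 0c->0: no, c/ca meet in 0. 0c->1: no, c/b meet in 1. Open state 2: 0c->2.
ba: 1a undefined. 1a->0: ok.
bb: 1b undefined. 1b->0: no, ababb/bbbb meet in 0. 1b->1: no, ababb/bbbb meet in 1. 1b->2: ok.
bc: 1c undefined. 1c->0: no, bc/baa meet in 0. 1c->1: no, bc/b meet in 1. 1c->2: ok.
ca: 2a undefined. 2a->0: ok.
cb: 2b undefined. 2b->0: ok.
acc: 2c undefined. 2c->0: no, acc/ca meet in 0. 2c->1: no, acc/bbbb meet in 1. 2c->2: ok.
All examples now run through 3 states with every (state, symbol) defined. Accept strings end in {2}, Reject strings end in {0,1}; accept={2}.

states=3 start=0 accept={2} delta: 0a->0 0b->1 0c->2 1a->0 1b->2 1c->2 2a->0 2b->0 2c->2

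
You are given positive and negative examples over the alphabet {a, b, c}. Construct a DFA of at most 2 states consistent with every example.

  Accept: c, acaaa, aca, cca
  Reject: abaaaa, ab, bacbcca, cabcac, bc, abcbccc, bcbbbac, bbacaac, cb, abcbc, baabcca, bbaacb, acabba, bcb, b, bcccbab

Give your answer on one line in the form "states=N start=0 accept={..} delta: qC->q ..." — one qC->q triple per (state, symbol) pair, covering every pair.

State merging on the prefix tree: take the shortest (then alphabetical) example prefix whose next move is undefined and point that move at state 0, else 1, else 2, ...; a target is out if some Accept/Reject pair would then sit in one state with the same input left (inseparable). If every existing state is out, open a new one.
a: 0a undefined. 0a->0: ok.
b: 0b undefined. 0b->0: no, c/bc meet in 0 with "c" left. Open state 1: 0b->1.
c: 0c undefined. 0c->0: ok.
ba: 1a undefined. 1a->0: no, c/abaaaa meet in 0. 1a->1: ok.
bb: 1b undefined. 1b->0: no, c/bbacaac meet in 0. 1b->1: ok.
bc: 1c undefined. 1c->0: no, c/bacbcca meet in 0. 1c->1: ok.
All examples now run through 2 states with every (state, symbol) defined. Accept strings end in {0}, Reject strings end in {1}; accept={0}.

states=2 start=0 accept={0} delta: 0a->0 0b->1 0c->0 1a->1 1b->1 1c->1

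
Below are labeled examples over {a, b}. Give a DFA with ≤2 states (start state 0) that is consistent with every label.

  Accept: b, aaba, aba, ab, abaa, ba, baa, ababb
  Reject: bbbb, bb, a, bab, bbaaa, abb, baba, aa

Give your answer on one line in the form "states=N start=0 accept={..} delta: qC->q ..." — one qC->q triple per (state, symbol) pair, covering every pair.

states=2 start=0 accept={1} delta: 0a->0 0b->1 1a->1 1b->0

State merging on the prefix tree: take the shortest (then alphabetical) example prefix whose next move is undefined and point that move at state 0, else 1, else 2, ...; a target is out if some Accept/Reject pair would then sit in one state with the same input left (inseparable). If every existing state is out, open a new one.
a: 0a undefined. 0a->0: ok.
b: 0b undefined. 0b->0: no, b/bbbb meet in 0. Open state 1: 0b->1.
ba: 1a undefined. 1a->0: no, b/bab meet in 1. 1a->1: ok.
bb: 1b undefined. 1b->0: ok.
All examples now run through 2 states with every (state, symbol) defined. Accept strings end in {1}, Reject strings end in {0}; accept={1}.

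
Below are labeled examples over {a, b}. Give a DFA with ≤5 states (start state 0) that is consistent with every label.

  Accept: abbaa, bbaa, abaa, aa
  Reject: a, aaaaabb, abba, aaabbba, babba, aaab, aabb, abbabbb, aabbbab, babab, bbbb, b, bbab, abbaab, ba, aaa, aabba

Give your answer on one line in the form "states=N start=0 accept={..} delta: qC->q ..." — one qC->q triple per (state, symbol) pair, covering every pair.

State merging on the prefix tree: take the shortest (then alphabetical) example prefix whose next move is undefined and point that move at state 0, else 1, else 2, ...; a target is out if some Accept/Reject pair would then sit in one state with the same input left (inseparable). If every existing state is out, open a new one.
a: 0a undefined. 0a->0: no, aa/a meet in 0. Open state 1: 0a->1.
b: 0b undefined. 0b->0: ok.
aa: 1a undefined. 1a->0: no, bbaa/aabb meet in 0. 1a->1: no, bbaa/a meet in 1. Open state 2: 1a->2.
ab: 1b undefined. 1b->0: ok.
aaa: 2a undefined. 2a->0: ok.
aab: 2b undefined. 2b->0: ok.
All examples now run through 3 states with every (state, symbol) defined. Accept strings end in {2}, Reject strings end in {0,1}; accept={2}.

states=3 start=0 accept={2} delta: 0a->1 0b->0 1a->2 1b->0 2a->0 2b->0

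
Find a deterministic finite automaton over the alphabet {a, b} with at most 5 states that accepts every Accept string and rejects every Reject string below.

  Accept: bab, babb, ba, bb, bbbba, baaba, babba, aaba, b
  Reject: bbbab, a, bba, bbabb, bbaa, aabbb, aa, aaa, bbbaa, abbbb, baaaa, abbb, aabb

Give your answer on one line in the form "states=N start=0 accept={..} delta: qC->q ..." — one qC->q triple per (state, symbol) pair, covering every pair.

Grow the machine one transition at a time. Run the examples from 0; the earliest place one falls off (shortest prefix, ties alphabetical) gets sent to the lowest-numbered state that keeps every Accept/Reject pair distinguishable — a pair clashes when both reach the same state with identical unread suffix — and to a fresh state only if none does.
a: 0a undefined. 0a->0: no, bb/aabb meet in 0 with "bb" left. Open state 1: 0a->1.
b: 0b undefined. 0b->0: no, bab/bbbab meet in 1 with "b" left. 0b->1: no, babb/aabb meet in 1 with "abb" left. Open state 2: 0b->2.
aa: 1a undefined. 1a->0: no, bb/aabb meet in 2 with "b" left. 1a->1: ok.
ab: 1b undefined. 1b->0: no, bb/aabbb meet in 2 with "b" left. 1b->1: no, aaba/a meet in 1. 1b->2: no, bb/aabb meet in 2 with "b" left. Open state 3: 1b->3.
ba: 2a undefined. 2a->0: no, babba/bba meet in 2 with "ba" left. 2a->1: no, babb/aabb meet in 3 with "b" left. 2a->2: no, ba/baaaa meet in 2. 2a->3: no, bab/aabb meet in 3 with "b" left. Open state 4: 2a->4.
bb: 2b undefined. 2b->0: no, bab/bbbab meet in 4 with "b" left. 2b->1: no, bb/a meet in 1. 2b->2: no, bab/bbbab meet in 4 with "b" left. 2b->3: no, aaba/bba meet in 3 with "a" left. 2b->4: ok.
abb: 3b undefined. 3b->0: no, ba/abbbb meet in 4. 3b->1: ok.
baa: 4a undefined. 4a->0: no, ba/bbabb meet in 4. 4a->1: ok.
bab: 4b undefined. 4b->0: ok.
aaba: 3a undefined. 3a->0: ok.
All examples now run through 5 states with every (state, symbol) defined. Accept strings end in {0,2,4}, Reject strings end in {1,3}; accept={0,2,4}.

states=5 start=0 accept={0,2,4} delta: 0a->1 0b->2 1a->1 1b->3 2a->4 2b->4 3a->0 3b->1 4a->1 4b->0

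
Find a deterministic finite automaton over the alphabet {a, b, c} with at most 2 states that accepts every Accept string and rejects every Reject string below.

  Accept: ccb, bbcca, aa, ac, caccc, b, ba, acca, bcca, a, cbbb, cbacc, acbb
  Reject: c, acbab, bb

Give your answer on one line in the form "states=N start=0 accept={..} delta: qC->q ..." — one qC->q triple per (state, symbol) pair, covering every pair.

Grow the machine one transition at a time. Run the examples from 0; the earliest place one falls off (shortest prefix, ties alphabetical) gets sent to the lowest-numbered state that keeps every Accept/Reject pair distinguishable — a pair clashes when both reach the same state with identical unread suffix — and to a fresh state only if none does.
a: 0a undefined. 0a->0: no, ac/c meet in 0 with "c" left. Open state 1: 0a->1.
b: 0b undefined. 0b->0: no, b/bb meet in 0. 0b->1: ok.
c: 0c undefined. 0c->0: ok.
aa: 1a undefined. 1a->0: no, aa/c meet in 0. 1a->1: ok.
ac: 1c undefined. 1c->0: no, ac/c meet in 0. 1c->1: ok.
bb: 1b undefined. 1b->0: ok.
All examples now run through 2 states with every (state, symbol) defined. Accept strings end in {1}, Reject strings end in {0}; accept={1}.

states=2 start=0 accept={1} delta: 0a->1 0b->1 0c->0 1a->1 1b->0 1c->1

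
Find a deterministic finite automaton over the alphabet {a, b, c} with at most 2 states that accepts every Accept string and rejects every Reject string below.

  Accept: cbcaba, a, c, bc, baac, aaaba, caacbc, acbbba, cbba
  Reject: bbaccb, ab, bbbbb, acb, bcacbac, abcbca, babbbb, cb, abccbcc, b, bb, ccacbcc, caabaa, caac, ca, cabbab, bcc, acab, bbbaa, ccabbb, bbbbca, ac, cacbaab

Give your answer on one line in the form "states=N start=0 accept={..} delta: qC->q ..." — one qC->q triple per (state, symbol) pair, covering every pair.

states=2 start=0 accept={1} delta: 0a->1 0b->0 0c->1 1a->0 1b->0 1c->0

Grow the machine one transition at a time. Run the examples from 0; the earliest place one falls off (shortest prefix, ties alphabetical) gets sent to the lowest-numbered state that keeps every Accept/Reject pair distinguishable — a pair clashes when both reach the same state with identical unread suffix — and to a fresh state only if none does.
a: 0a undefined. 0a->0: no, c/ac meet in 0 with "c" left. Open state 1: 0a->1.
b: 0b undefined. 0b->0: ok.
c: 0c undefined. 0c->0: no, a/ca meet in 1. 0c->1: ok.
aa: 1a undefined. 1a->0: ok.
ab: 1b undefined. 1b->0: ok.
ac: 1c undefined. 1c->0: ok.
All examples now run through 2 states with every (state, symbol) defined. Accept strings end in {1}, Reject strings end in {0}; accept={1}.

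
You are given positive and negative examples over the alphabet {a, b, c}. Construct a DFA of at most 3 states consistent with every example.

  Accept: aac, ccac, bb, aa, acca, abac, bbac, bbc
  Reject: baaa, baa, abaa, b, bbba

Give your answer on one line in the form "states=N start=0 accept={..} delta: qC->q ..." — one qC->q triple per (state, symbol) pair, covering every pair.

states=2 start=0 accept={0} delta: 0a->0 0b->1 0c->0 1a->1 1b->0 1c->0

State merging on the prefix tree: take the shortest (then alphabetical) example prefix whose next move is undefined and point that move at state 0, else 1, else 2, ...; a target is out if some Accept/Reject pair would then sit in one state with the same input left (inseparable). If every existing state is out, open a new one.
a: 0a undefined. 0a->0: ok.
b: 0b undefined. 0b->0: no, bb/baaa meet in 0. Open state 1: 0b->1.
c: 0c undefined. 0c->0: ok.
ba: 1a undefined. 1a->0: no, aac/baaa meet in 0. 1a->1: ok.
bb: 1b undefined. 1b->0: ok.
abac: 1c undefined. 1c->0: ok.
All examples now run through 2 states with every (state, symbol) defined. Accept strings end in {0}, Reject strings end in {1}; accept={0}.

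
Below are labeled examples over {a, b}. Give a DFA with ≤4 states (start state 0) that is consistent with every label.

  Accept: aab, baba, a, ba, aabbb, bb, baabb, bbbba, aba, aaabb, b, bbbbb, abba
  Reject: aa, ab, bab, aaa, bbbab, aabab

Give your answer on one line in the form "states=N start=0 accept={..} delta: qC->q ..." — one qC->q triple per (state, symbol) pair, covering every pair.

State merging on the prefix tree: take the shortest (then alphabetical) example prefix whose next move is undefined and point that move at state 0, else 1, else 2, ...; a target is out if some Accept/Reject pair would then sit in one state with the same input left (inseparable). If every existing state is out, open a new one.
a: 0a undefined. 0a->0: no, aab/ab meet in 0 with "b" left. Open state 1: 0a->1.
b: 0b undefined. 0b->0: ok.
aa: 1a undefined. 1a->0: no, aab/aa meet in 0. 1a->1: no, aab/ab meet in 1 with "b" left. Open state 2: 1a->2.
ab: 1b undefined. 1b->0: no, bb/ab meet in 0. 1b->1: no, baba/aa meet in 2. 1b->2: no, baba/aaa meet in 2 with "a" left. Open state 3: 1b->3.
aaa: 2a undefined. 2a->0: no, bb/aaa meet in 0. 2a->1: no, a/aaa meet in 1. 2a->2: ok.
aab: 2b undefined. 2b->0: ok.
aba: 3a undefined. 3a->0: ok.
abb: 3b undefined. 3b->0: ok.
All examples now run through 4 states with every (state, symbol) defined. Accept strings end in {0,1}, Reject strings end in {2,3}; accept={0,1}.

states=4 start=0 accept={0,1} delta: 0a->1 0b->0 1a->2 1b->3 2a->2 2b->0 3a->0 3b->0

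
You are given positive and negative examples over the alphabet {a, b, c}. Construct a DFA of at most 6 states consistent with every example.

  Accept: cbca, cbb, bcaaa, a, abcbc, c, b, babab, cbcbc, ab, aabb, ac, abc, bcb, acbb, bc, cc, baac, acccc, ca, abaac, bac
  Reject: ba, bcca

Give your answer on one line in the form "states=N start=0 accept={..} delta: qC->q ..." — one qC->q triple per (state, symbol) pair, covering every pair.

Fold the examples into a partial DFA from state 0: repeatedly fix the first undefined (state, symbol) met by the shortest-then-alphabetical prefix, trying targets in increasing order and rejecting any under which an Accept and a Reject string meet in one state with the same remainder; add a state when all current targets are rejected. Accepting states are where Accept strings end.
a: 0a undefined. 0a->0: ok.
b: 0b undefined. 0b->0: no, a/ba meet in 0. Open state 1: 0b->1.
c: 0c undefined. 0c->0: ok.
ba: 1a undefined. 1a->0: no, a/ba meet in 0. 1a->1: no, b/ba meet in 1. Open state 2: 1a->2.
bc: 1c undefined. 1c->0: no, cbca/bcca meet in 0. 1c->1: no, cbca/ba meet in 2. 1c->2: no, abc/ba meet in 2. Open state 3: 1c->3.
baa: 2a undefined. 2a->0: ok.
bab: 2b undefined. 2b->0: ok.
bac: 2c undefined. 2c->0: ok.
bca: 3a undefined. 3a->0: ok.
bcb: 3b undefined. 3b->0: ok.
bcc: 3c undefined. 3c->0: no, cbca/bcca meet in 0. 3c->1: ok.
cbb: 1b undefined. 1b->0: ok.
All examples now run through 4 states with every (state, symbol) defined. Accept strings end in {0,1,3}, Reject strings end in {2}; accept={0,1,3}.

states=4 start=0 accept={0,1,3} delta: 0a->0 0b->1 0c->0 1a->2 1b->0 1c->3 2a->0 2b->0 2c->0 3a->0 3b->0 3c->1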